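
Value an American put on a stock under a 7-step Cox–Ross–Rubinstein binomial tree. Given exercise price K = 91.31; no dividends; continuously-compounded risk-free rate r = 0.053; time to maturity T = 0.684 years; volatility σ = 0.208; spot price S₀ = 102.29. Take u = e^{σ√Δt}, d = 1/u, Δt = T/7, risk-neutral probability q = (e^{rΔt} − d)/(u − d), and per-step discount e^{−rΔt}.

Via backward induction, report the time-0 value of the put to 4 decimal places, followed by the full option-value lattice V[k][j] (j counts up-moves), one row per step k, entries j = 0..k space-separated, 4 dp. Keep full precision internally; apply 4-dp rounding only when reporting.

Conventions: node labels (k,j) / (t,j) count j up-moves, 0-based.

price = 1.8964
tree:
1.8964
3.1857 0.7423
5.2068 1.3787 0.1708
8.2248 2.5131 0.3604 0.0000
12.4452 4.4671 0.7606 0.0000 0.0000
17.4098 7.6621 1.6050 0.0000 0.0000 0.0000
22.0619 12.4452 3.3869 0.0000 0.0000 0.0000 0.0000
26.4211 17.4098 7.1471 0.0000 0.0000 0.0000 0.0000 0.0000

params: Δt=0.09771 u=1.06718 d=0.93705 q=0.52365 e^(-rΔt)=0.99483
t_7 payoffs: 26.4211 17.4098 7.1471 0.0000 0.0000 0.0000 0.0000 0.0000
k=6: node(6,0) S=69.2481 payoff=22.0619 vs cont=21.5902 → 22.0619 [stop]  node(6,1) S=78.8648 payoff=12.4452 vs cont=11.9736 → 12.4452 [stop]  node(6,2) S=89.8169 payoff=1.4931 vs cont=3.3869 → 3.3869 [wait]  node(6,3) S=102.2900 payoff=0.0000 vs cont=0.0000 → 0.0000 [wait]  node(6,4) S=116.4953 payoff=0.0000 vs cont=0.0000 → 0.0000 [wait]  node(6,5) S=132.6732 payoff=0.0000 vs cont=0.0000 → 0.0000 [wait]  node(6,6) S=151.0979 payoff=0.0000 vs cont=0.0000 → 0.0000 [wait]
k=5: node(5,0) S=73.9002 payoff=17.4098 vs cont=16.9382 → 17.4098 [stop]  node(5,1) S=84.1629 payoff=7.1471 vs cont=7.6621 → 7.6621 [wait]  node(5,2) S=95.8508 payoff=0.0000 vs cont=1.6050 → 1.6050 [wait]  node(5,3) S=109.1618 payoff=0.0000 vs cont=0.0000 → 0.0000 [wait]  node(5,4) S=124.3214 payoff=0.0000 vs cont=0.0000 → 0.0000 [wait]  node(5,5) S=141.5862 payoff=0.0000 vs cont=0.0000 → 0.0000 [wait]
k=4: node(4,0) S=78.8648 payoff=12.4452 vs cont=12.2418 → 12.4452 [stop]  node(4,1) S=89.8169 payoff=1.4931 vs cont=4.4671 → 4.4671 [wait]  node(4,2) S=102.2900 payoff=0.0000 vs cont=0.7606 → 0.7606 [wait]  node(4,3) S=116.4953 payoff=0.0000 vs cont=0.0000 → 0.0000 [wait]  node(4,4) S=132.6732 payoff=0.0000 vs cont=0.0000 → 0.0000 [wait]
k=3: node(3,0) S=84.1629 payoff=7.1471 vs cont=8.2248 → 8.2248 [wait]  node(3,1) S=95.8508 payoff=0.0000 vs cont=2.5131 → 2.5131 [wait]  node(3,2) S=109.1618 payoff=0.0000 vs cont=0.3604 → 0.3604 [wait]  node(3,3) S=124.3214 payoff=0.0000 vs cont=0.0000 → 0.0000 [wait]
k=2: node(2,0) S=89.8169 payoff=1.4931 vs cont=5.2068 → 5.2068 [wait]  node(2,1) S=102.2900 payoff=0.0000 vs cont=1.3787 → 1.3787 [wait]  node(2,2) S=116.4953 payoff=0.0000 vs cont=0.1708 → 0.1708 [wait]
k=1: node(1,0) S=95.8508 payoff=0.0000 vs cont=3.1857 → 3.1857 [wait]  node(1,1) S=109.1618 payoff=0.0000 vs cont=0.7423 → 0.7423 [wait]
k=0: node(0,0) S=102.2900 payoff=0.0000 vs cont=1.8964 → 1.8964 [wait]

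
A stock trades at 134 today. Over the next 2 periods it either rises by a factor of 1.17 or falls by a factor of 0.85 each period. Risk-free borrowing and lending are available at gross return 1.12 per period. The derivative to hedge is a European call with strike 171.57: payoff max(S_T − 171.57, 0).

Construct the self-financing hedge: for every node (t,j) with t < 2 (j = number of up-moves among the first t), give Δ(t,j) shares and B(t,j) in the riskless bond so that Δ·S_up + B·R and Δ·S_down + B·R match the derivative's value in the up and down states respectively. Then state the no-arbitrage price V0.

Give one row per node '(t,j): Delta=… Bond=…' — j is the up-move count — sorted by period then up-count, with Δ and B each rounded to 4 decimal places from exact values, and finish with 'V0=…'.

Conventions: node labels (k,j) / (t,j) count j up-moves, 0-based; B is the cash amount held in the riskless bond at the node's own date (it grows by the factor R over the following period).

(0,0): Delta=0.2084 Bond=-21.1947
(1,0): Delta=0.0000 Bond=0.0000
(1,1): Delta=0.2364 Bond=-28.1340
V0=6.7324

The replicating-portfolio and risk-neutral prices coincide; use p* = (1.12−0.85)/(1.17−0.85) = 0.8438 for the latter.
Terminal payoffs: V(2,0)=0.0000, V(2,1)=0.0000, V(2,2)=11.8626
  t=1,j=0: stock 113.9000 → up 133.2630 (V=0.0000), down 96.8150 (V=0.0000). Price 0.0000; hedge Δ=0.0000, bond B=0.0000.
  t=1,j=1: stock 156.7800 → up 183.4326 (V=11.8626), down 133.2630 (V=0.0000). Price 8.9367; hedge Δ=0.2364, bond B=-28.1340.
  t=0,j=0: stock 134.0000 → up 156.7800 (V=8.9367), down 113.9000 (V=0.0000). Price 6.7324; hedge Δ=0.2084, bond B=-21.1947.
Sanity check at the root: Δ(0,0)·S0 + B(0,0) reproduces V0 = 6.7324.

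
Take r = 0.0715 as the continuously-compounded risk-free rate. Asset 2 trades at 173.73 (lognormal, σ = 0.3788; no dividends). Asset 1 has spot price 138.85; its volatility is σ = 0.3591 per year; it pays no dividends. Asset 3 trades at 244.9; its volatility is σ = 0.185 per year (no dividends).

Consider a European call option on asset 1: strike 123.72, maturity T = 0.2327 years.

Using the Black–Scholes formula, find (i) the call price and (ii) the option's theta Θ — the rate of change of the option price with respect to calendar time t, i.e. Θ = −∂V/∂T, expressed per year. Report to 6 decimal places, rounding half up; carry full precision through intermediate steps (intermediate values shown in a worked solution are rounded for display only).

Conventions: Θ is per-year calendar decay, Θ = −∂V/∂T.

price = 20.057386
Θ = -20.910329

σ√T = 0.3591·√0.2327 = 0.173226
d₁ = (ln(S/K) + (r+σ²/2)T) / (σ√T) = (ln(138.85/123.72) + (0.0715+0.3591²/2)·0.2327) / 0.173226 = (0.115373 + 0.031642) / 0.173226 = 0.848688
d₂ = d₁ − σ√T = 0.848688 − 0.173226 = 0.675462
e^{−rT} = 0.983500
N(d₁) = 0.801972,  N(d₂) = 0.750309
Call price V = S·N(d₁) − K·e^{−rT}·N(d₂) = 111.353881 − 91.296495 = 20.057386
φ(d₁) = (1/√(2π))·e^{−d₁²/2} = 0.278295
Θ = −S·φ(d₁)·σ/(2√T) − r·K·e^{−rT}·N(d₂) = −14.382630 − 6.527699 = -20.910329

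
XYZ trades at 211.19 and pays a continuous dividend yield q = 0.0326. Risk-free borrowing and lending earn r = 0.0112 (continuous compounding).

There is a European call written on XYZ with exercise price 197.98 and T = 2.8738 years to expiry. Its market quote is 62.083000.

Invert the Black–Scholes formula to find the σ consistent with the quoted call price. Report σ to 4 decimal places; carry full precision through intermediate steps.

At σ = 0.4895 the Black–Scholes value reproduces the quote:
σ√T = 0.4895·√2.8738 = 0.829814
d₁ = (ln(S/K) + (r−q+σ²/2)T) / (σ√T) = (ln(211.19/197.98) + (0.0112−0.0326+0.4895²/2)·2.8738) / 0.829814 = (0.064592 + 0.282797) / 0.829814 = 0.418634
d₂ = d₁ − σ√T = 0.418634 − 0.829814 = -0.411180
e^{−rT} = 0.968326
e^{−qT} = 0.910569
N(d₁) = 0.662258,  N(d₂) = 0.340470
V = S·e^{−qT}·N(d₁) − K·e^{−rT}·N(d₂) = 127.354270 − 65.271271 = 62.083000 (the observed quote) — the price is monotone increasing in volatility, hence this σ is the only solution

sigma = 0.4895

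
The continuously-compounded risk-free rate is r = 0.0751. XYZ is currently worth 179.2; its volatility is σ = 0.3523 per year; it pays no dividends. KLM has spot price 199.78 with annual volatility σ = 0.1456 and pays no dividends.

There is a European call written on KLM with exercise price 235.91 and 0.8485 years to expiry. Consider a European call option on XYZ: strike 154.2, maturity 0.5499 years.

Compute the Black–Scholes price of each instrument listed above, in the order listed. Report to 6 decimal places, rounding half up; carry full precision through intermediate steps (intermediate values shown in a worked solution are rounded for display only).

price(KLM call K=235.91) = 3.603861
price(XYZ call K=154.2) = 36.953906

[KLM call K=235.91]
σ√T = 0.1456·√0.8485 = 0.134118
d₁ = (ln(S/K) + (r+σ²/2)T) / (σ√T) = (ln(199.78/235.91) + (0.0751+0.1456²/2)·0.8485) / 0.134118 = (-0.166234 + 0.072716) / 0.134118 = -0.697277
d₂ = d₁ − σ√T = -0.697277 − 0.134118 = -0.831395
e^{−rT} = 0.938265
N(d₁) = 0.242815,  N(d₂) = 0.202875
price = S·N(d₁) − K·e^{−rT}·N(d₂) = 48.509531 − 44.905670 = 3.603861
[XYZ call K=154.2]
σ√T = 0.3523·√0.5499 = 0.261249
d₁ = (ln(S/K) + (r+σ²/2)T) / (σ√T) = (ln(179.2/154.2) + (0.0751+0.3523²/2)·0.5499) / 0.261249 = (0.150252 + 0.075423) / 0.261249 = 0.863831
d₂ = d₁ − σ√T = 0.863831 − 0.261249 = 0.602583
e^{−rT} = 0.959544
N(d₁) = 0.806160,  N(d₂) = 0.726607
price = S·N(d₁) − K·e^{−rT}·N(d₂) = 144.463827 − 107.509921 = 36.953906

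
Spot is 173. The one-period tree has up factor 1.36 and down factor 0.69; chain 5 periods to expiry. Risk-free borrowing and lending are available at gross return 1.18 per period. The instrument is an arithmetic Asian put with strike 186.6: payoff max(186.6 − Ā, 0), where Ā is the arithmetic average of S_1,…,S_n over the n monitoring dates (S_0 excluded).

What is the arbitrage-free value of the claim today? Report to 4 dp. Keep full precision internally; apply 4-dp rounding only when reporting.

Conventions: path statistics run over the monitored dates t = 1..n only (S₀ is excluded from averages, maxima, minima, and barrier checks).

With p* = (R−d)/(u−d) = 0.7313, sum probability × payoff across the paths and divide by R^5.
Enumerate all 2^5 = 32 price paths (U = up ×1.36, D = down ×0.69); each path with k up-moves has probability p*^k·(1−p*)^(5−k).
DDDDD: Ā=64.9678, payoff=121.6322, prob=0.001400
UDDDD: Ā=128.0526, payoff=58.5474, prob=0.003810
DUDDD: Ā=104.8706, payoff=81.7294, prob=0.003810
UUDDD: Ā=206.7014, payoff=0.0000, prob=0.010371
DDUDD: Ā=88.8750, payoff=97.7250, prob=0.003810
UDUDD: Ā=175.1739, payoff=11.4261, prob=0.010371
DUUDD: Ā=151.9919, payoff=34.6081, prob=0.010371
UUUDD: Ā=299.5782, payoff=0.0000, prob=0.028233
DDDUD: Ā=77.8380, payoff=108.7620, prob=0.003810
UDDUD: Ā=153.4199, payoff=33.1801, prob=0.010371
DUDUD: Ā=130.2379, payoff=56.3621, prob=0.010371
UUDUD: Ā=256.7008, payoff=0.0000, prob=0.028233
DDUUD: Ā=114.2423, payoff=72.3577, prob=0.010371
UDUUD: Ā=225.1732, payoff=0.0000, prob=0.028233
DUUUD: Ā=201.9912, payoff=0.0000, prob=0.028233
UUUUD: Ā=398.1277, payoff=0.0000, prob=0.076857
DDDDU: Ā=70.2225, payoff=116.3775, prob=0.003810
UDDDU: Ā=138.4096, payoff=48.1904, prob=0.010371
DUDDU: Ā=115.2276, payoff=71.3724, prob=0.010371
UUDDU: Ā=227.1153, payoff=0.0000, prob=0.028233
DDUDU: Ā=99.2321, payoff=87.3679, prob=0.010371
UDUDU: Ā=195.5878, payoff=0.0000, prob=0.028233
DUUDU: Ā=172.4058, payoff=14.1942, prob=0.028233
UUUDU: Ā=339.8144, payoff=0.0000, prob=0.076857
DDDUU: Ā=88.1951, payoff=98.4049, prob=0.010371
UDDUU: Ā=173.8338, payoff=12.7662, prob=0.028233
DUDUU: Ā=150.6518, payoff=35.9482, prob=0.028233
UUDUU: Ā=296.9369, payoff=0.0000, prob=0.076857
DDUUU: Ā=134.6563, payoff=51.9437, prob=0.028233
UDUUU: Ā=265.4094, payoff=0.0000, prob=0.076857
DUUUU: Ā=242.2274, payoff=0.0000, prob=0.076857
UUUUU: Ā=477.4338, payoff=0.0000, prob=0.209222
Price = Σ prob·payoff / R^5 = 10.500692 / 2.287758 = 4.5899

price = 4.5899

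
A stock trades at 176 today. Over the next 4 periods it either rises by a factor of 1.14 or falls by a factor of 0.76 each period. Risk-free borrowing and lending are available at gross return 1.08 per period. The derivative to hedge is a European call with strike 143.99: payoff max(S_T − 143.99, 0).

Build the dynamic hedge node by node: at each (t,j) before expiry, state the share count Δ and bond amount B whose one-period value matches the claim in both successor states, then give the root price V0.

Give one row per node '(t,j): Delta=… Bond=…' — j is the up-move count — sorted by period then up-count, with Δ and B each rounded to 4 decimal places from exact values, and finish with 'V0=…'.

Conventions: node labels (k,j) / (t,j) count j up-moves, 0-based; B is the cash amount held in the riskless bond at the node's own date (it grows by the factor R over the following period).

(0,0): Delta=0.9184 Bond=-89.9579
(1,0): Delta=0.6481 Bond=-61.0016
(1,1): Delta=0.9521 Bond=-103.9332
(2,0): Delta=0.0000 Bond=0.0000
(2,1): Delta=0.7291 Bond=-78.2345
(2,2): Delta=0.9800 Bond=-118.6254
(3,0): Delta=0.0000 Bond=0.0000
(3,1): Delta=0.0000 Bond=0.0000
(3,2): Delta=0.8202 Bond=-100.3358
(3,3): Delta=1.0000 Bond=-133.3241
V0=71.6729

Since d<R<u, set p* = (R−d)/(u−d) = 0.8421; price each node as the discounted p*-expectation of its children.
At maturity the claim pays: V(4,0)=0.0000, V(4,1)=0.0000, V(4,2)=0.0000, V(4,3)=54.1813, V(4,4)=153.2670
  t=3,j=0: stock 77.2598 → up 88.0761 (V=0.0000), down 58.7174 (V=0.0000). Price 0.0000; hedge Δ=0.0000, bond B=0.0000.
  t=3,j=1: stock 115.8897 → up 132.1142 (V=0.0000), down 88.0761 (V=0.0000). Price 0.0000; hedge Δ=0.0000, bond B=0.0000.
  t=3,j=2: stock 173.8345 → up 198.1713 (V=54.1813), down 132.1142 (V=0.0000). Price 42.2466; hedge Δ=0.8202, bond B=-100.3358.
  t=3,j=3: stock 260.7517 → up 297.2570 (V=153.2670), down 198.1713 (V=54.1813). Price 127.4277; hedge Δ=1.0000, bond B=-133.3241.
  t=2,j=0: stock 101.6576 → up 115.8897 (V=0.0000), down 77.2598 (V=0.0000). Price 0.0000; hedge Δ=0.0000, bond B=0.0000.
  t=2,j=1: stock 152.4864 → up 173.8345 (V=42.2466), down 115.8897 (V=0.0000). Price 32.9409; hedge Δ=0.7291, bond B=-78.2345.
  t=2,j=2: stock 228.7296 → up 260.7517 (V=127.4277), down 173.8345 (V=42.2466). Price 105.5352; hedge Δ=0.9800, bond B=-118.6254.
  t=1,j=0: stock 133.7600 → up 152.4864 (V=32.9409), down 101.6576 (V=0.0000). Price 25.6849; hedge Δ=0.6481, bond B=-61.0016.
  t=1,j=1: stock 200.6400 → up 228.7296 (V=105.5352), down 152.4864 (V=32.9409). Price 87.1046; hedge Δ=0.9521, bond B=-103.9332.
  t=0,j=0: stock 176.0000 → up 200.6400 (V=87.1046), down 133.7600 (V=25.6849). Price 71.6729; hedge Δ=0.9184, bond B=-89.9579.
Check: Δ(0,0)·S0 + B(0,0) = 71.6729 = V0.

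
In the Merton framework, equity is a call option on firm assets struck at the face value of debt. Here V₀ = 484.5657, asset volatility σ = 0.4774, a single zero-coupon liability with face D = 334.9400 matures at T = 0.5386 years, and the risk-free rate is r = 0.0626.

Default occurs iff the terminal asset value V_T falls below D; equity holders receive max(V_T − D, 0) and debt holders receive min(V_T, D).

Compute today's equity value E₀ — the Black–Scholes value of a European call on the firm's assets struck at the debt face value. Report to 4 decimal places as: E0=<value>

Apply the equity-as-call identities (strike 334.9400, horizon 0.5386 years):
d₁ = [ln(V₀/D) + (r + σ²/2)T] / (σ√T)
   = [ln(484.5657/334.9400) + (0.0626 + 0.5·0.4774²)·0.5386] / (0.4774·√0.5386)
   = [0.369302 + 0.095093] / 0.350361 = 1.325474
d₂ = d₁ − σ√T = 1.325474 − 0.350361 = 0.975113
N(d₁) = 0.907493,  N(d₂) = 0.835248,  e^(−rT) = 0.966846
E₀ = V₀·N(d₁) − D·e^(−rT)·N(d₂)
   = 484.5657·0.907493 − 334.9400·0.966846·0.835248 = 169.257221

E0=169.2572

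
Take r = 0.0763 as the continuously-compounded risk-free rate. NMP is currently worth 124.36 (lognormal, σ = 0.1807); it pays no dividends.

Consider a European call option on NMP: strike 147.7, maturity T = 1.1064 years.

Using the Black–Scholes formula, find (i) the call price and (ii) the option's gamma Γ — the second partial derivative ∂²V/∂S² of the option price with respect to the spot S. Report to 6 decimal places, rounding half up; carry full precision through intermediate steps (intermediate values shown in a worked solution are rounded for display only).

σ√T = 0.1807·√1.1064 = 0.190070
d₁ = (ln(S/K) + (r+σ²/2)T) / (σ√T) = (ln(124.36/147.7) + (0.0763+0.1807²/2)·1.1064) / 0.190070 = (-0.172003 + 0.102482) / 0.190070 = -0.365764
d₂ = d₁ − σ√T = -0.365764 − 0.190070 = -0.555835
e^{−rT} = 0.919047
N(d₁) = 0.357270,  N(d₂) = 0.289162
Call price V = S·N(d₁) − K·e^{−rT}·N(d₂) = 44.430157 − 39.251771 = 5.178386
φ(d₁) = (1/√(2π))·e^{−d₁²/2} = 0.373129
Γ = φ(d₁) / (S·σ·√T) = 0.015786

price = 5.178386
Γ = 0.015786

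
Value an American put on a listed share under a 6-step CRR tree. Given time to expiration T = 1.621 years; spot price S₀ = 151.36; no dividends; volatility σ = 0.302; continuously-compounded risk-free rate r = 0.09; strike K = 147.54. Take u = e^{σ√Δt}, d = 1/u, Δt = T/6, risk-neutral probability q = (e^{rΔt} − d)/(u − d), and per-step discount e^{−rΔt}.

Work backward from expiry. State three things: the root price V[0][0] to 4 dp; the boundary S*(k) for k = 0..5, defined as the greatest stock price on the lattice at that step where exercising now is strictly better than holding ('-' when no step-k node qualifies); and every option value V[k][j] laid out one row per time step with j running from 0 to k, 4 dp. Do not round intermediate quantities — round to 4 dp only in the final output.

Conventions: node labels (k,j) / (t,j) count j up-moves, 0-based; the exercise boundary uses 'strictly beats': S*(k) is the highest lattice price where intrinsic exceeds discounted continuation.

Δt=0.27017  u=1.16996  d=0.85473  q=0.53892  discount=0.97598
step 6 (expiry): payoffs max(K−S,0) = 88.5229 66.7565 36.9625 0.0000 0.0000 0.0000 0.0000
step 5: (k=5,j=0): S=69.0479, K−S=78.4921, hold=74.9480 ⇒ V=78.4921 exercise | (k=5,j=1): S=94.5137, K−S=53.0263, hold=49.4822 ⇒ V=53.0263 exercise | (k=5,j=2): S=129.3716, K−S=18.1684, hold=16.6334 ⇒ V=18.1684 exercise | (k=5,j=3): S=177.0856, K−S=0.0000, hold=0.0000 ⇒ V=0.0000 continue | (k=5,j=4): S=242.3972, K−S=0.0000, hold=0.0000 ⇒ V=0.0000 continue | (k=5,j=5): S=331.7966, K−S=0.0000, hold=0.0000 ⇒ V=0.0000 continue  boundary S*=129.3716
step 4: (k=4,j=0): S=80.7835, K−S=66.7565, hold=63.2124 ⇒ V=66.7565 exercise | (k=4,j=1): S=110.5775, K−S=36.9625, hold=33.4183 ⇒ V=36.9625 exercise | (k=4,j=2): S=151.3600, K−S=0.0000, hold=8.1759 ⇒ V=8.1759 continue | (k=4,j=3): S=207.1836, K−S=0.0000, hold=0.0000 ⇒ V=0.0000 continue | (k=4,j=4): S=283.5958, K−S=0.0000, hold=0.0000 ⇒ V=0.0000 continue  boundary S*=110.5775
step 3: (k=3,j=0): S=94.5137, K−S=53.0263, hold=49.4822 ⇒ V=53.0263 exercise | (k=3,j=1): S=129.3716, K−S=18.1684, hold=20.9337 ⇒ V=20.9337 continue | (k=3,j=2): S=177.0856, K−S=0.0000, hold=3.6792 ⇒ V=3.6792 continue | (k=3,j=3): S=242.3972, K−S=0.0000, hold=0.0000 ⇒ V=0.0000 continue  boundary S*=94.5137
step 2: (k=2,j=0): S=110.5775, K−S=36.9625, hold=34.8728 ⇒ V=36.9625 exercise | (k=2,j=1): S=151.3600, K−S=0.0000, hold=11.3555 ⇒ V=11.3555 continue | (k=2,j=2): S=207.1836, K−S=0.0000, hold=1.6557 ⇒ V=1.6557 continue  boundary S*=110.5775
step 1: (k=1,j=0): S=129.3716, K−S=18.1684, hold=22.6061 ⇒ V=22.6061 continue | (k=1,j=1): S=177.0856, K−S=0.0000, hold=5.9809 ⇒ V=5.9809 continue  boundary S*=-
step 0: (k=0,j=0): S=151.3600, K−S=0.0000, hold=13.3187 ⇒ V=13.3187 continue  boundary S*=-

price = 13.3187
boundary = - - 110.5775 94.5137 110.5775 129.3716
tree:
13.3187
22.6061 5.9809
36.9625 11.3555 1.6557
53.0263 20.9337 3.6792 0.0000
66.7565 36.9625 8.1759 0.0000 0.0000
78.4921 53.0263 18.1684 0.0000 0.0000 0.0000
88.5229 66.7565 36.9625 0.0000 0.0000 0.0000 0.0000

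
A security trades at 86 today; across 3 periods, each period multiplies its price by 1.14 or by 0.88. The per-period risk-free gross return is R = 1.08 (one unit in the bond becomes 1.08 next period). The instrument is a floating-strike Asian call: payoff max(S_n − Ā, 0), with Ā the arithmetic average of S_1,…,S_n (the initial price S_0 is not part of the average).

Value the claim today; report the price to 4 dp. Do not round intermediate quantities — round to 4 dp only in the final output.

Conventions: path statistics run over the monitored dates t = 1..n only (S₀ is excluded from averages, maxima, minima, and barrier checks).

Under the martingale measure an up-move has probability p* = 0.7692; value the claim as the probability-weighted average of per-path payoffs, discounted 3 periods at R = 1.08.
Enumerate all 2^3 = 8 price paths (U = up ×1.14, D = down ×0.88); each path with k up-moves has probability p*^k·(1−p*)^(3−k).
DDD: Ā=66.9617, payoff=0.0000, prob=0.012289
UDD: Ā=86.7458, payoff=0.0000, prob=0.040965
DUD: Ā=79.2925, payoff=0.0000, prob=0.040965
UUD: Ā=102.7198, payoff=0.0000, prob=0.136550
DDU: Ā=72.7335, payoff=3.1887, prob=0.040965
UDU: Ā=94.2230, payoff=4.1308, prob=0.136550
DUU: Ā=86.7696, payoff=11.5841, prob=0.136550
UUU: Ā=112.4061, payoff=15.0067, prob=0.455166
Price = Σ prob·payoff / R^3 = 9.107003 / 1.259712 = 7.2294

price = 7.2294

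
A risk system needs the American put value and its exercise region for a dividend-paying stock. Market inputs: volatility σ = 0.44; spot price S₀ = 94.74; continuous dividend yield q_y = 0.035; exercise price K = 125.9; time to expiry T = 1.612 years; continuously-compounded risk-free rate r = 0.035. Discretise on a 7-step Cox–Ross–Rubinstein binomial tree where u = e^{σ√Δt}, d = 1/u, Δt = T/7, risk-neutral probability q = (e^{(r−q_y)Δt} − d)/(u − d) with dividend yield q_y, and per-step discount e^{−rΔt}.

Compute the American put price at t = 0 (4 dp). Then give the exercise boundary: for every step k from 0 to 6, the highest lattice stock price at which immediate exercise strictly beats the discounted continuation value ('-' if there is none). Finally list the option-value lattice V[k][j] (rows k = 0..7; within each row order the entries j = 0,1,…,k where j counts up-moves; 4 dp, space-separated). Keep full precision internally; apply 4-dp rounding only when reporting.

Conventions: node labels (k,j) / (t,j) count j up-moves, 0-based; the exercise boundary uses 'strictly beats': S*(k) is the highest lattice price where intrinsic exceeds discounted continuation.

Δt=0.23029, u=1.23509, d=0.80965, q=0.44741, disc=e^(-rΔt)=0.99197
k=7 terminal: V=max(K-S,0) → 104.2911 92.9366 75.6157 49.1933 8.8871 0.0000 0.0000 0.0000
k=6: j=0 S=26.6890 intr=99.2110 cont=98.4146 V=99.2110[EX]; j=1 S=40.7129 intr=85.1871 cont=84.5032 V=85.1871[EX]; j=2 S=62.1059 intr=63.7941 cont=63.2820 V=63.7941[EX]; j=3 S=94.7400 intr=31.1600 cont=30.9099 V=31.1600[EX]; j=4 S=144.5220 intr=0.0000 cont=4.8715 V=4.8715[hold]; j=5 S=220.4623 intr=0.0000 cont=0.0000 V=0.0000[hold]; j=6 S=336.3062 intr=0.0000 cont=0.0000 V=0.0000[hold]  S*(6)=94.7400
k=5: j=0 S=32.9634 intr=92.9366 cont=92.1905 V=92.9366[EX]; j=1 S=50.2843 intr=75.6157 cont=75.0087 V=75.6157[EX]; j=2 S=76.7067 intr=49.1933 cont=48.7984 V=49.1933[EX]; j=3 S=117.0129 intr=8.8871 cont=19.2426 V=19.2426[hold]; j=4 S=178.4983 intr=0.0000 cont=2.6704 V=2.6704[hold]; j=5 S=272.2918 intr=0.0000 cont=0.0000 V=0.0000[hold]  S*(5)=76.7067
k=4: j=0 S=40.7129 intr=85.1871 cont=84.5032 V=85.1871[EX]; j=1 S=62.1059 intr=63.7941 cont=63.2820 V=63.7941[EX]; j=2 S=94.7400 intr=31.1600 cont=35.5058 V=35.5058[hold]; j=3 S=144.5220 intr=0.0000 cont=11.7331 V=11.7331[hold]; j=4 S=220.4623 intr=0.0000 cont=1.4638 V=1.4638[hold]  S*(4)=62.1059
k=3: j=0 S=50.2843 intr=75.6157 cont=75.0087 V=75.6157[EX]; j=1 S=76.7067 intr=49.1933 cont=50.7272 V=50.7272[hold]; j=2 S=117.0129 intr=8.8871 cont=24.6700 V=24.6700[hold]; j=3 S=178.4983 intr=0.0000 cont=7.0812 V=7.0812[hold]  S*(3)=50.2843
k=2: j=0 S=62.1059 intr=63.7941 cont=63.9627 V=63.9627[hold]; j=1 S=94.7400 intr=31.1600 cont=38.7554 V=38.7554[hold]; j=2 S=144.5220 intr=0.0000 cont=16.6658 V=16.6658[hold]  S*(2)=-
k=1: j=0 S=76.7067 intr=49.1933 cont=52.2618 V=52.2618[hold]; j=1 S=117.0129 intr=8.8871 cont=28.6405 V=28.6405[hold]  S*(1)=-
k=0: j=0 S=94.7400 intr=31.1600 cont=41.3587 V=41.3587[hold]  S*(0)=-

price = 41.3587
boundary = - - - 50.2843 62.1059 76.7067 94.7400
tree:
41.3587
52.2618 28.6405
63.9627 38.7554 16.6658
75.6157 50.7272 24.6700 7.0812
85.1871 63.7941 35.5058 11.7331 1.4638
92.9366 75.6157 49.1933 19.2426 2.6704 0.0000
99.2110 85.1871 63.7941 31.1600 4.8715 0.0000 0.0000
104.2911 92.9366 75.6157 49.1933 8.8871 0.0000 0.0000 0.0000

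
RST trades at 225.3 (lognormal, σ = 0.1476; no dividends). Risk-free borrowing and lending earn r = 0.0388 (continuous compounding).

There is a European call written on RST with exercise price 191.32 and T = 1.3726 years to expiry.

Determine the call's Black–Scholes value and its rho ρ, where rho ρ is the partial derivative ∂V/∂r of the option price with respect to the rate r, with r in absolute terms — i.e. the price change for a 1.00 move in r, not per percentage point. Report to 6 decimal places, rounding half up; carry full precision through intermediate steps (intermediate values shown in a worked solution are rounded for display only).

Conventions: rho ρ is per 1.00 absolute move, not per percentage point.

σ√T = 0.1476·√1.3726 = 0.172925
d₁ = (ln(S/K) + (r+σ²/2)T) / (σ√T) = (ln(225.3/191.32) + (0.0388+0.1476²/2)·1.3726) / 0.172925 = (0.163485 + 0.068208) / 0.172925 = 1.339850
d₂ = d₁ − σ√T = 1.339850 − 0.172925 = 1.166925
e^{−rT} = 0.948136
N(d₁) = 0.909853,  N(d₂) = 0.878380
Call price V = S·N(d₁) − K·e^{−rT}·N(d₂) = 204.989870 − 159.335836 = 45.654034
ρ = K·T·e^{−rT}·N(d₂) = 218.704368

price = 45.654034
ρ = 218.704368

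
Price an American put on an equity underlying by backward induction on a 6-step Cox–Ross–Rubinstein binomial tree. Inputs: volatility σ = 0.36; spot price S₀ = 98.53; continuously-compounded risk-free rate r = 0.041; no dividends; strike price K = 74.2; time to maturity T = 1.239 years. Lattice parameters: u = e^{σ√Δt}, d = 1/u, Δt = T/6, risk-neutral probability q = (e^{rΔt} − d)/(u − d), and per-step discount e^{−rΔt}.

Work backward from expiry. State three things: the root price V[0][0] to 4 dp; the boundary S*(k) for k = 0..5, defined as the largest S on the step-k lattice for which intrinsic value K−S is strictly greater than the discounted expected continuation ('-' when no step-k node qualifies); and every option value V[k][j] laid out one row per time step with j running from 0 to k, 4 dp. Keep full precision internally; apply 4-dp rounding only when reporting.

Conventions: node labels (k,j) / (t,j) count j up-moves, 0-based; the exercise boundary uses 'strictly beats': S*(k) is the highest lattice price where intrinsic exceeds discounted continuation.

price = 3.8756
boundary = - - - - 51.2129 60.3152
tree:
3.8756
6.3116 1.3576
10.0476 2.4561 0.2151
15.5207 4.4135 0.4213 0.0000
22.9871 7.8667 0.8251 0.0000 0.0000
30.7157 13.8848 1.6159 0.0000 0.0000 0.0000
37.2780 22.9871 3.1647 0.0000 0.0000 0.0000 0.0000

Δt=0.20650  u=1.17773  d=0.84909  q=0.48506  discount=0.99157
step 6 (expiry): payoffs max(K−S,0) = 37.2780 22.9871 3.1647 0.0000 0.0000 0.0000 0.0000
step 5: (k=5,j=0): S=43.4843, K−S=30.7157, hold=30.0901 ⇒ V=30.7157 exercise | (k=5,j=1): S=60.3152, K−S=13.8848, hold=13.2592 ⇒ V=13.8848 exercise | (k=5,j=2): S=83.6607, K−S=0.0000, hold=1.6159 ⇒ V=1.6159 continue | (k=5,j=3): S=116.0421, K−S=0.0000, hold=0.0000 ⇒ V=0.0000 continue | (k=5,j=4): S=160.9571, K−S=0.0000, hold=0.0000 ⇒ V=0.0000 continue | (k=5,j=5): S=223.2566, K−S=0.0000, hold=0.0000 ⇒ V=0.0000 continue  boundary S*=60.3152
step 4: (k=4,j=0): S=51.2129, K−S=22.9871, hold=22.3615 ⇒ V=22.9871 exercise | (k=4,j=1): S=71.0353, K−S=3.1647, hold=7.8667 ⇒ V=7.8667 continue | (k=4,j=2): S=98.5300, K−S=0.0000, hold=0.8251 ⇒ V=0.8251 continue | (k=4,j=3): S=136.6667, K−S=0.0000, hold=0.0000 ⇒ V=0.0000 continue | (k=4,j=4): S=189.5646, K−S=0.0000, hold=0.0000 ⇒ V=0.0000 continue  boundary S*=51.2129
step 3: (k=3,j=0): S=60.3152, K−S=13.8848, hold=15.5207 ⇒ V=15.5207 continue | (k=3,j=1): S=83.6607, K−S=0.0000, hold=4.4135 ⇒ V=4.4135 continue | (k=3,j=2): S=116.0421, K−S=0.0000, hold=0.4213 ⇒ V=0.4213 continue | (k=3,j=3): S=160.9571, K−S=0.0000, hold=0.0000 ⇒ V=0.0000 continue  boundary S*=-
step 2: (k=2,j=0): S=71.0353, K−S=3.1647, hold=10.0476 ⇒ V=10.0476 continue | (k=2,j=1): S=98.5300, K−S=0.0000, hold=2.4561 ⇒ V=2.4561 continue | (k=2,j=2): S=136.6667, K−S=0.0000, hold=0.2151 ⇒ V=0.2151 continue  boundary S*=-
step 1: (k=1,j=0): S=83.6607, K−S=0.0000, hold=6.3116 ⇒ V=6.3116 continue | (k=1,j=1): S=116.0421, K−S=0.0000, hold=1.3576 ⇒ V=1.3576 continue  boundary S*=-
step 0: (k=0,j=0): S=98.5300, K−S=0.0000, hold=3.8756 ⇒ V=3.8756 continue  boundary S*=-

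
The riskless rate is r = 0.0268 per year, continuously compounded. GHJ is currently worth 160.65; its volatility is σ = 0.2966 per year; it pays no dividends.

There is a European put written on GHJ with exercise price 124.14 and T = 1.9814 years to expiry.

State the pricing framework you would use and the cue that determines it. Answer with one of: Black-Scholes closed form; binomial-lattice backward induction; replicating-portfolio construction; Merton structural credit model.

framework: Black-Scholes closed form

Key observation: everything needed for the exact continuous-time valuation of the European put on GHJ (strike 124.14) is given, and no feature rules the closed form out.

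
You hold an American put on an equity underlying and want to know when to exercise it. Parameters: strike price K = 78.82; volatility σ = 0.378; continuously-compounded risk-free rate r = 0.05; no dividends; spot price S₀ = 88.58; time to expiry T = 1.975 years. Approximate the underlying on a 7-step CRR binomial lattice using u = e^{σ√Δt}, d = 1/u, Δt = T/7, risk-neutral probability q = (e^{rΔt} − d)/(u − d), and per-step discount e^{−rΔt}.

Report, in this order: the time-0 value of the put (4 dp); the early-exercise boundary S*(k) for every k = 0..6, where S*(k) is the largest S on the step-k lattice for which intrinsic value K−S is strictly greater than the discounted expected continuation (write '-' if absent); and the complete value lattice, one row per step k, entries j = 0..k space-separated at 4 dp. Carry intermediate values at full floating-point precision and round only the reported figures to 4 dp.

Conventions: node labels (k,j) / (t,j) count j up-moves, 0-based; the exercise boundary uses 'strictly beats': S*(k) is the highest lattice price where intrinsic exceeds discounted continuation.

params: Δt=0.28214 u=1.22236 d=0.81809 q=0.48512 e^(-rΔt)=0.98599
t_7 payoffs: 57.0958 46.3605 30.3203 6.3536 0.0000 0.0000 0.0000 0.0000
t_6: node(6,0) S=26.5548 payoff=52.2652 vs cont=51.1611 → 52.2652 [stop]  node(6,1) S=39.6771 payoff=39.1429 vs cont=38.0387 → 39.1429 [stop]  node(6,2) S=59.2841 payoff=19.5359 vs cont=18.4318 → 19.5359 [stop]  node(6,3) S=88.5800 payoff=0.0000 vs cont=3.2255 → 3.2255 [wait]  node(6,4) S=132.3529 payoff=0.0000 vs cont=0.0000 → 0.0000 [wait]  node(6,5) S=197.7566 payoff=0.0000 vs cont=0.0000 → 0.0000 [wait]  node(6,6) S=295.4804 payoff=0.0000 vs cont=0.0000 → 0.0000 [wait]  ⇒ S*(6)=59.2841
t_5: node(5,0) S=32.4595 payoff=46.3605 vs cont=45.2564 → 46.3605 [stop]  node(5,1) S=48.4997 payoff=30.3203 vs cont=29.2162 → 30.3203 [stop]  node(5,2) S=72.4664 payoff=6.3536 vs cont=11.4607 → 11.4607 [wait]  node(5,3) S=108.2766 payoff=0.0000 vs cont=1.6375 → 1.6375 [wait]  node(5,4) S=161.7827 payoff=0.0000 vs cont=0.0000 → 0.0000 [wait]  node(5,5) S=241.7296 payoff=0.0000 vs cont=0.0000 → 0.0000 [wait]  ⇒ S*(5)=48.4997
t_4: node(4,0) S=39.6771 payoff=39.1429 vs cont=38.0387 → 39.1429 [stop]  node(4,1) S=59.2841 payoff=19.5359 vs cont=20.8746 → 20.8746 [wait]  node(4,2) S=88.5800 payoff=0.0000 vs cont=6.6015 → 6.6015 [wait]  node(4,3) S=132.3529 payoff=0.0000 vs cont=0.8313 → 0.8313 [wait]  node(4,4) S=197.7566 payoff=0.0000 vs cont=0.0000 → 0.0000 [wait]  ⇒ S*(4)=39.6771
t_3: node(3,0) S=48.4997 payoff=30.3203 vs cont=29.8565 → 30.3203 [stop]  node(3,1) S=72.4664 payoff=6.3536 vs cont=13.7551 → 13.7551 [wait]  node(3,2) S=108.2766 payoff=0.0000 vs cont=3.7491 → 3.7491 [wait]  node(3,3) S=161.7827 payoff=0.0000 vs cont=0.4220 → 0.4220 [wait]  ⇒ S*(3)=48.4997
t_2: node(2,0) S=59.2841 payoff=19.5359 vs cont=21.9721 → 21.9721 [wait]  node(2,1) S=88.5800 payoff=0.0000 vs cont=8.7763 → 8.7763 [wait]  node(2,2) S=132.3529 payoff=0.0000 vs cont=2.1052 → 2.1052 [wait]  ⇒ S*(2)=-
t_1: node(1,0) S=72.4664 payoff=6.3536 vs cont=15.3525 → 15.3525 [wait]  node(1,1) S=108.2766 payoff=0.0000 vs cont=5.4624 → 5.4624 [wait]  ⇒ S*(1)=-
t_0: node(0,0) S=88.5800 payoff=0.0000 vs cont=10.4069 → 10.4069 [wait]  ⇒ S*(0)=-

price = 10.4069
boundary = - - - 48.4997 39.6771 48.4997 59.2841
tree:
10.4069
15.3525 5.4624
21.9721 8.7763 2.1052
30.3203 13.7551 3.7491 0.4220
39.1429 20.8746 6.6015 0.8313 0.0000
46.3605 30.3203 11.4607 1.6375 0.0000 0.0000
52.2652 39.1429 19.5359 3.2255 0.0000 0.0000 0.0000
57.0958 46.3605 30.3203 6.3536 0.0000 0.0000 0.0000 0.0000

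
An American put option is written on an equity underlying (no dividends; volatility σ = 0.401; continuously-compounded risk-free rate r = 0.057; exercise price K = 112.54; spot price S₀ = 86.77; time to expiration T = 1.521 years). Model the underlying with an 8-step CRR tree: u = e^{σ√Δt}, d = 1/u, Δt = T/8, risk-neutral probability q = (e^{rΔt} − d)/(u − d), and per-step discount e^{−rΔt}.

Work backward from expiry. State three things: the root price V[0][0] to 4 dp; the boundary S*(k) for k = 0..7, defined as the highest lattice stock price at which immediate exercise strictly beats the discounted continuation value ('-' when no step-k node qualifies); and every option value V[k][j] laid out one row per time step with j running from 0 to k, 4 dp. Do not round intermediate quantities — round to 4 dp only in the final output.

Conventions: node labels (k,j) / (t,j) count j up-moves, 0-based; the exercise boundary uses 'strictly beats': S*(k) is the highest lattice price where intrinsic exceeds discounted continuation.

params: Δt=0.19012 u=1.19107 d=0.83958 q=0.48740 e^(-rΔt)=0.98922
t_8 payoffs: 91.1170 82.1484 69.4253 51.3758 25.7700 0.0000 0.0000 0.0000 0.0000
t_7: node(7,0) S=25.5163 payoff=87.0237 vs cont=85.8107 → 87.0237 [stop]  node(7,1) S=36.1984 payoff=76.3416 vs cont=75.1286 → 76.3416 [stop]  node(7,2) S=51.3525 payoff=61.1875 vs cont=59.9745 → 61.1875 [stop]  node(7,3) S=72.8507 payoff=39.6893 vs cont=38.4763 → 39.6893 [stop]  node(7,4) S=103.3489 payoff=9.1911 vs cont=13.0673 → 13.0673 [wait]  node(7,5) S=146.6148 payoff=0.0000 vs cont=0.0000 → 0.0000 [wait]  node(7,6) S=207.9937 payoff=0.0000 vs cont=0.0000 → 0.0000 [wait]  node(7,7) S=295.0681 payoff=0.0000 vs cont=0.0000 → 0.0000 [wait]  ⇒ S*(7)=72.8507
t_6: node(6,0) S=30.3916 payoff=82.1484 vs cont=80.9354 → 82.1484 [stop]  node(6,1) S=43.1147 payoff=69.4253 vs cont=68.2123 → 69.4253 [stop]  node(6,2) S=61.1642 payoff=51.3758 vs cont=50.1628 → 51.3758 [stop]  node(6,3) S=86.7700 payoff=25.7700 vs cont=26.4259 → 26.4259 [wait]  node(6,4) S=123.0954 payoff=0.0000 vs cont=6.6261 → 6.6261 [wait]  node(6,5) S=174.6280 payoff=0.0000 vs cont=0.0000 → 0.0000 [wait]  node(6,6) S=247.7343 payoff=0.0000 vs cont=0.0000 → 0.0000 [wait]  ⇒ S*(6)=61.1642
t_5: node(5,0) S=36.1984 payoff=76.3416 vs cont=75.1286 → 76.3416 [stop]  node(5,1) S=51.3525 payoff=61.1875 vs cont=59.9745 → 61.1875 [stop]  node(5,2) S=72.8507 payoff=39.6893 vs cont=38.7925 → 39.6893 [stop]  node(5,3) S=103.3489 payoff=9.1911 vs cont=16.5947 → 16.5947 [wait]  node(5,4) S=146.6148 payoff=0.0000 vs cont=3.3600 → 3.3600 [wait]  node(5,5) S=207.9937 payoff=0.0000 vs cont=0.0000 → 0.0000 [wait]  ⇒ S*(5)=72.8507
t_4: node(4,0) S=43.1147 payoff=69.4253 vs cont=68.2123 → 69.4253 [stop]  node(4,1) S=61.1642 payoff=51.3758 vs cont=50.1628 → 51.3758 [stop]  node(4,2) S=86.7700 payoff=25.7700 vs cont=28.1266 → 28.1266 [wait]  node(4,3) S=123.0954 payoff=0.0000 vs cont=10.0348 → 10.0348 [wait]  node(4,4) S=174.6280 payoff=0.0000 vs cont=1.7038 → 1.7038 [wait]  ⇒ S*(4)=61.1642
t_3: node(3,0) S=51.3525 payoff=61.1875 vs cont=59.9745 → 61.1875 [stop]  node(3,1) S=72.8507 payoff=39.6893 vs cont=39.6125 → 39.6893 [stop]  node(3,2) S=103.3489 payoff=9.1911 vs cont=19.1005 → 19.1005 [wait]  node(3,3) S=146.6148 payoff=0.0000 vs cont=5.9098 → 5.9098 [wait]  ⇒ S*(3)=72.8507
t_2: node(2,0) S=61.1642 payoff=51.3758 vs cont=50.1628 → 51.3758 [stop]  node(2,1) S=86.7700 payoff=25.7700 vs cont=29.3347 → 29.3347 [wait]  node(2,2) S=123.0954 payoff=0.0000 vs cont=12.5348 → 12.5348 [wait]  ⇒ S*(2)=61.1642
t_1: node(1,0) S=72.8507 payoff=39.6893 vs cont=40.1950 → 40.1950 [wait]  node(1,1) S=103.3489 payoff=9.1911 vs cont=20.9185 → 20.9185 [wait]  ⇒ S*(1)=-
t_0: node(0,0) S=86.7700 payoff=25.7700 vs cont=30.4677 → 30.4677 [wait]  ⇒ S*(0)=-

price = 30.4677
boundary = - - 61.1642 72.8507 61.1642 72.8507 61.1642 72.8507
tree:
30.4677
40.1950 20.9185
51.3758 29.3347 12.5348
61.1875 39.6893 19.1005 5.9098
69.4253 51.3758 28.1266 10.0348 1.7038
76.3416 61.1875 39.6893 16.5947 3.3600 0.0000
82.1484 69.4253 51.3758 26.4259 6.6261 0.0000 0.0000
87.0237 76.3416 61.1875 39.6893 13.0673 0.0000 0.0000 0.0000
91.1170 82.1484 69.4253 51.3758 25.7700 0.0000 0.0000 0.0000 0.0000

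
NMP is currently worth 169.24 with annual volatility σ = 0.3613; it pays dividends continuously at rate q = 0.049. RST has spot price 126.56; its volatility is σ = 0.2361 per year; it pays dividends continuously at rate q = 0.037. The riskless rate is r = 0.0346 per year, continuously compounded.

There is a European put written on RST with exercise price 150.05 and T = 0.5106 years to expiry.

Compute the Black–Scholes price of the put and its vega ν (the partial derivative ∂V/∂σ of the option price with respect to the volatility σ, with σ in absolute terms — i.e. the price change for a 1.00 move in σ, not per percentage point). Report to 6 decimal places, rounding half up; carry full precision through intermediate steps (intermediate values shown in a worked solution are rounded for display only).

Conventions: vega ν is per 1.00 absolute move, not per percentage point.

σ√T = 0.2361·√0.5106 = 0.168708
d₁ = (ln(S/K) + (r−q+σ²/2)T) / (σ√T) = (ln(126.56/150.05) + (0.0346−0.037+0.2361²/2)·0.5106) / 0.168708 = (-0.170252 + 0.013006) / 0.168708 = -0.932060
d₂ = d₁ − σ√T = -0.932060 − 0.168708 = -1.100768
e^{−rT} = 0.982488
e^{−qT} = 0.981285
N(−d₁) = 0.824347,  N(−d₂) = 0.864501
Put price V = K·e^{−rT}·N(−d₂) − S·e^{−qT}·N(−d₁) = 127.446837 − 102.376882 = 25.069955
φ(d₁) = (1/√(2π))·e^{−d₁²/2} = 0.258384
ν = S·e^{−qT}·φ(d₁)·√T = 22.929707

price = 25.069955
ν = 22.929707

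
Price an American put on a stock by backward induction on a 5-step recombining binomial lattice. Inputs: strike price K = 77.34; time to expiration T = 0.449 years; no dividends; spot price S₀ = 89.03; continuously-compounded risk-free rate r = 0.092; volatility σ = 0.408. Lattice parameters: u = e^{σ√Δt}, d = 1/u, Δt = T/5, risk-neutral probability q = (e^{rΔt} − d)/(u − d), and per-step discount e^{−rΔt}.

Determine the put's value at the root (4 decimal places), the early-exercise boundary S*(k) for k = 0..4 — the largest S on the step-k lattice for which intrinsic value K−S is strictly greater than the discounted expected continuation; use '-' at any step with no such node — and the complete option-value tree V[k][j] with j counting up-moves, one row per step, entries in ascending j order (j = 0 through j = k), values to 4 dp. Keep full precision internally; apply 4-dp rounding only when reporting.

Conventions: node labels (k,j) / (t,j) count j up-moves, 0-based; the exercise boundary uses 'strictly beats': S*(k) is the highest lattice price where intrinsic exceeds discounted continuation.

params: Δt=0.08980 u=1.13005 d=0.88491 q=0.50331 e^(-rΔt)=0.99177
t_5 payoffs: 29.0293 15.6463 0.0000 0.0000 0.0000 0.0000
t_4: node(4,0) S=54.5937 payoff=22.7463 vs cont=22.1100 → 22.7463 [stop]  node(4,1) S=69.7171 payoff=7.6229 vs cont=7.7074 → 7.7074 [wait]  node(4,2) S=89.0300 payoff=0.0000 vs cont=0.0000 → 0.0000 [wait]  node(4,3) S=113.6929 payoff=0.0000 vs cont=0.0000 → 0.0000 [wait]  node(4,4) S=145.1879 payoff=0.0000 vs cont=0.0000 → 0.0000 [wait]  ⇒ S*(4)=54.5937
t_3: node(3,0) S=61.6937 payoff=15.6463 vs cont=15.0522 → 15.6463 [stop]  node(3,1) S=78.7840 payoff=0.0000 vs cont=3.7967 → 3.7967 [wait]  node(3,2) S=100.6086 payoff=0.0000 vs cont=0.0000 → 0.0000 [wait]  node(3,3) S=128.4790 payoff=0.0000 vs cont=0.0000 → 0.0000 [wait]  ⇒ S*(3)=61.6937
t_2: node(2,0) S=69.7171 payoff=7.6229 vs cont=9.6026 → 9.6026 [wait]  node(2,1) S=89.0300 payoff=0.0000 vs cont=1.8702 → 1.8702 [wait]  node(2,2) S=113.6929 payoff=0.0000 vs cont=0.0000 → 0.0000 [wait]  ⇒ S*(2)=-
t_1: node(1,0) S=78.7840 payoff=0.0000 vs cont=5.6638 → 5.6638 [wait]  node(1,1) S=100.6086 payoff=0.0000 vs cont=0.9213 → 0.9213 [wait]  ⇒ S*(1)=-
t_0: node(0,0) S=89.0300 payoff=0.0000 vs cont=3.2499 → 3.2499 [wait]  ⇒ S*(0)=-

price = 3.2499
boundary = - - - 61.6937 54.5937
tree:
3.2499
5.6638 0.9213
9.6026 1.8702 0.0000
15.6463 3.7967 0.0000 0.0000
22.7463 7.7074 0.0000 0.0000 0.0000
29.0293 15.6463 0.0000 0.0000 0.0000 0.0000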